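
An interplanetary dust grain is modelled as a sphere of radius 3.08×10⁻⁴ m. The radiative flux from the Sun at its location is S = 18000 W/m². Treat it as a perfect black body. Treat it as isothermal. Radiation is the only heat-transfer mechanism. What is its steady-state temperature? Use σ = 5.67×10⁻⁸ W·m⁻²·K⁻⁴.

At equilibrium, absorbed power = emitted power.
Absorbing cross-section = πr² = 2.980×10⁻⁷ m²; emitting surface = 4πr² = 1.192×10⁻⁶ m² (ratio 4).
S·A_cross = εσ·A_surf·T⁴  ⇒  T⁴ = S/(4σ).
T⁴ = 1.00·18000/(4·5.67×10⁻⁸) = 7.937×10¹⁰ K⁴.
T = (7.937×10¹⁰)^(1/4).

T ≈ 531 K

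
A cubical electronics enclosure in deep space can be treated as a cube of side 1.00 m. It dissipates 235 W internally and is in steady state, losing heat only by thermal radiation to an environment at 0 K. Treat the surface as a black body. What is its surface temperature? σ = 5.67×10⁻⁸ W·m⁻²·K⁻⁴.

Steady state: internal power = radiated power, P = εσA T⁴.
Radiating area A = 6L² = 6.000 m².
T⁴ = P/(εσA) = 235/(1.0·5.67×10⁻⁸·6.000) = 6.908×10⁸ K⁴.
T = (6.908×10⁸)^(1/4).

T ≈ 162 K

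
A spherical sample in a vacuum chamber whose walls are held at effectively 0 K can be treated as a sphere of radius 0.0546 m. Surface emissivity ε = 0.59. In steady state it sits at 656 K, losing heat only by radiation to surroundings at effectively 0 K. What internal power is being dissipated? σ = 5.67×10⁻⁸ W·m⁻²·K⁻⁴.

P ≈ 232 W

Steady state: P = εσA T⁴.
A = 4πr² = 0.03746 m²; T⁴ = (656)⁴ = 1.852×10¹¹ K⁴.
P = 0.59 × 5.67×10⁻⁸ × 0.03746 × 1.852×10¹¹.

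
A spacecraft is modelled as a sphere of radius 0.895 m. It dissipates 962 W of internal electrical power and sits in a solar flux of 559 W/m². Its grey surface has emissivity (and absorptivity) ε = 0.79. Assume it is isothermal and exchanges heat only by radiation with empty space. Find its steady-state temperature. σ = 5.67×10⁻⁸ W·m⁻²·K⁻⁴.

At steady state, absorbed solar power + internal power = radiated power.
Absorbed: α·S·A_cross = 0.79·559·2.516 = 1111 W (cross-section πr²).
Total input = 1111 + 962 = 2073 W.
Radiated: εσ·A_surf·T⁴ with A_surf = 4πr² = 10.07 m².
T⁴ = 2073/(0.79·5.67×10⁻⁸·10.07) = 4.598×10⁹ K⁴.

T ≈ 260 K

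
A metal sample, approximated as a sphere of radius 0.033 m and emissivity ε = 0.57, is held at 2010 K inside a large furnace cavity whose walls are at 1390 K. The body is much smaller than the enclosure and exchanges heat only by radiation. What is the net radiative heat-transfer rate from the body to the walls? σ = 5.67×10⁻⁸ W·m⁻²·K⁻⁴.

For a small grey body in a large enclosure: P_net = εσA(T_body⁴ − T_wall⁴).
A = 4πr² = 0.01368 m²; T_body⁴ − T_wall⁴ = 1.632×10¹³ − 3.733×10¹² = 1.259×10¹³ K⁴.
|P_net| = 0.57·5.67×10⁻⁸·0.01368·1.259×10¹³.

P_net ≈ 5570 W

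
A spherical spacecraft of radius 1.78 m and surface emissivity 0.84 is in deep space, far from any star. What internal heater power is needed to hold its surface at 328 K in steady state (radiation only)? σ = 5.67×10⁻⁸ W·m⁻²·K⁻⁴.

P ≈ 21900 W

P = εσ·4πr²·T⁴.
4πr² = 39.82 m²; T⁴ = 1.157×10¹⁰ K⁴.
P = 0.84·5.67×10⁻⁸·39.82·1.157×10¹⁰.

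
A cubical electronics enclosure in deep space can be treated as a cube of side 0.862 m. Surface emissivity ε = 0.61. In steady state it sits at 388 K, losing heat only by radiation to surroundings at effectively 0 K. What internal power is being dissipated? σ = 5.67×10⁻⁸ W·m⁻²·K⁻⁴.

P ≈ 3490 W

Steady state: P = εσA T⁴.
A = 6L² = 4.458 m²; T⁴ = (388)⁴ = 2.266×10¹⁰ K⁴.
P = 0.61 × 5.67×10⁻⁸ × 4.458 × 2.266×10¹⁰.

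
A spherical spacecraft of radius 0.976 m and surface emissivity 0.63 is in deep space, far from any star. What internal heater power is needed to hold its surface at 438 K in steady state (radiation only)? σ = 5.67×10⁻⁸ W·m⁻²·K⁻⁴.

P ≈ 15700 W

P = εσ·4πr²·T⁴.
4πr² = 11.97 m²; T⁴ = 3.680×10¹⁰ K⁴.
P = 0.63·5.67×10⁻⁸·11.97·3.680×10¹⁰.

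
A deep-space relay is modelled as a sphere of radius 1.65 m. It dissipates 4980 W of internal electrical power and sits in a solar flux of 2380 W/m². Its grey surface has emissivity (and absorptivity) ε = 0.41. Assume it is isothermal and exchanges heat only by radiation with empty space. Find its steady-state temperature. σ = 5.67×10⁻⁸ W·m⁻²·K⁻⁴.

T ≈ 360 K

At steady state, absorbed solar power + internal power = radiated power.
Absorbed: α·S·A_cross = 0.41·2380·8.553 = 8346 W (cross-section πr²).
Total input = 8346 + 4980 = 13330 W.
Radiated: εσ·A_surf·T⁴ with A_surf = 4πr² = 34.21 m².
T⁴ = 13330/(0.41·5.67×10⁻⁸·34.21) = 1.676×10¹⁰ K⁴.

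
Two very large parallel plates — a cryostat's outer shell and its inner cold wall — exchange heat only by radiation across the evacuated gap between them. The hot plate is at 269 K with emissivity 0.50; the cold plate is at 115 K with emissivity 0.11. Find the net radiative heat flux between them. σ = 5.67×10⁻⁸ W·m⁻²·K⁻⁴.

For two infinite grey parallel plates, q = σ(T₁⁴ − T₂⁴)/(1/ε₁ + 1/ε₂ − 1).
T₁⁴ − T₂⁴ = 5.236×10⁹ − 1.749×10⁸ = 5.061×10⁹ K⁴.
1/ε₁ + 1/ε₂ − 1 = 2.000 + 9.091 − 1 = 10.09.
q = 5.67×10⁻⁸ × 5.061×10⁹ / 10.09.

q ≈ 28.4 W/m²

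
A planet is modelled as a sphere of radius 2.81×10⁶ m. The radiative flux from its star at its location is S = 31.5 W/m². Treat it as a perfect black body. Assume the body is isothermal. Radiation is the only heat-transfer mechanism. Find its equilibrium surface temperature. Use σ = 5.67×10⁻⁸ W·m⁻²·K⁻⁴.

At equilibrium, absorbed power = emitted power.
Absorbing cross-section = πr² = 2.481×10¹³ m²; emitting surface = 4πr² = 9.923×10¹³ m² (ratio 4).
S·A_cross = εσ·A_surf·T⁴  ⇒  T⁴ = S/(4σ).
T⁴ = 1.00·31.5/(4·5.67×10⁻⁸) = 1.389×10⁸ K⁴.
T = (1.389×10⁸)^(1/4).

T ≈ 109 K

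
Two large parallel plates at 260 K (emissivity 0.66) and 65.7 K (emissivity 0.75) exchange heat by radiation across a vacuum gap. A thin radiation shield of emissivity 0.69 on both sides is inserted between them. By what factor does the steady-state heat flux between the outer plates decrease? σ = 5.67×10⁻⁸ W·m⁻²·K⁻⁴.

factor ≈ 2.03

Without shield: q₀ = σΔ(T⁴)/(1/ε₁+1/ε₂−1) with denominator 1.848.
With shield the two gaps are in series; the resistances add: (1/ε₁+1/ε_s−1)+(1/ε_s+1/ε₂−1) = 1.964+1.783 = 3.747.
Heat-flux ratio q₀/q = 3.747/1.848.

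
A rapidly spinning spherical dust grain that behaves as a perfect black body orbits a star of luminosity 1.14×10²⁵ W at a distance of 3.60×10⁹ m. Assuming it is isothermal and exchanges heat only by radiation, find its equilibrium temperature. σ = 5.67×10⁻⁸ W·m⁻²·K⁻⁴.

T ≈ 745 K

First find the stellar flux at distance d: S = L/(4πd²) = 1.14×10²⁵/(4π·(3.60×10⁹)²) = 70000 W/m².
For an isothermal sphere, absorbed (1−a)S·πr² = emitted σ·4πr²·T⁴, so T⁴ = (1−a)S/(4σ).
T⁴ = 1.00·70000/(4·5.67×10⁻⁸) = 3.086×10¹¹ K⁴.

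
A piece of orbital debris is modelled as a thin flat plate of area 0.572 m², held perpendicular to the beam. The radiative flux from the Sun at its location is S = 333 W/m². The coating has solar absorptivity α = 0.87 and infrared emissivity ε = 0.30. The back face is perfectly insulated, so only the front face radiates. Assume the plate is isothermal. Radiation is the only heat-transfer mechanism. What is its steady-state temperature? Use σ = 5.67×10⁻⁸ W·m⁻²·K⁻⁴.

T ≈ 361 K

At equilibrium, absorbed power = emitted power.
Absorbing cross-section = A = 0.5720 m²; emitting surface = A = 0.5720 m² (ratio 1).
αS·A_cross = εσ·A_surf·T⁴  ⇒  T⁴ = αS/(ε·1σ).
T⁴ = 0.870·333/(0.30·1·5.67×10⁻⁸) = 1.703×10¹⁰ K⁴.
T = (1.703×10¹⁰)^(1/4).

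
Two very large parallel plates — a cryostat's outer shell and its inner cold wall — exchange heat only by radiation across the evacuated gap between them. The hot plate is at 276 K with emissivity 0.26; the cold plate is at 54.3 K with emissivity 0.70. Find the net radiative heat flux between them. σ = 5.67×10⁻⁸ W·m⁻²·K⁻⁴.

q ≈ 76.9 W/m²

For two infinite grey parallel plates, q = σ(T₁⁴ − T₂⁴)/(1/ε₁ + 1/ε₂ − 1).
T₁⁴ − T₂⁴ = 5.803×10⁹ − 8.694×10⁶ = 5.794×10⁹ K⁴.
1/ε₁ + 1/ε₂ − 1 = 3.846 + 1.429 − 1 = 4.275.
q = 5.67×10⁻⁸ × 5.794×10⁹ / 4.275.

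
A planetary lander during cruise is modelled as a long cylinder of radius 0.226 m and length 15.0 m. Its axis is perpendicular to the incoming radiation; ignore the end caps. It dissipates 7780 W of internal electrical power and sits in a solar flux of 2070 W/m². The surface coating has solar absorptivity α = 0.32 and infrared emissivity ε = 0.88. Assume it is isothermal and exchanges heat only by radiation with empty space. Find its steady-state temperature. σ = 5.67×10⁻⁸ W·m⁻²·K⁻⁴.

At steady state, absorbed solar power + internal power = radiated power.
Absorbed: α·S·A_cross = 0.32·2070·6.780 = 4491 W (cross-section 2rL).
Total input = 4491 + 7780 = 12270 W.
Radiated: εσ·A_surf·T⁴ with A_surf = 2πrL = 21.30 m².
T⁴ = 12270/(0.88·5.67×10⁻⁸·21.30) = 1.155×10¹⁰ K⁴.

T ≈ 328 K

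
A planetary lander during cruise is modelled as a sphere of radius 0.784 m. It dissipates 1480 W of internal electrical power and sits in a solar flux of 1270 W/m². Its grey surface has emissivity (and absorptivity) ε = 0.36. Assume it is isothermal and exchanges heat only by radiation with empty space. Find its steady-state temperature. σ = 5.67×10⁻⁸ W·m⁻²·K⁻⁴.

T ≈ 350 K

At steady state, absorbed solar power + internal power = radiated power.
Absorbed: α·S·A_cross = 0.36·1270·1.931 = 882.9 W (cross-section πr²).
Total input = 882.9 + 1480 = 2363 W.
Radiated: εσ·A_surf·T⁴ with A_surf = 4πr² = 7.724 m².
T⁴ = 2363/(0.36·5.67×10⁻⁸·7.724) = 1.499×10¹⁰ K⁴.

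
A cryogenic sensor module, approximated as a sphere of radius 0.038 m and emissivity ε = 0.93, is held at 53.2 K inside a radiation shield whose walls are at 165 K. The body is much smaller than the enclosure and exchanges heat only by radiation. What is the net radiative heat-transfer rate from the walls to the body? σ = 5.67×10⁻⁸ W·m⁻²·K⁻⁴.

For a small grey body in a large enclosure: P_net = εσA(T_body⁴ − T_wall⁴).
A = 4πr² = 0.01815 m²; T_body⁴ − T_wall⁴ = 8.010×10⁶ − 7.412×10⁸ = -7.332×10⁸ K⁴.
|P_net| = 0.93·5.67×10⁻⁸·0.01815·7.332×10⁸.

P_net ≈ 0.702 W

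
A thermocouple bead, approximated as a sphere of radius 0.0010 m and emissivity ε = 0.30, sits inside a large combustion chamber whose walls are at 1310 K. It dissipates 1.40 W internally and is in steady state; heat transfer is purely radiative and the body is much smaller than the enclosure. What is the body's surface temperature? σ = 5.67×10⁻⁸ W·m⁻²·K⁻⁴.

For a small grey body in a large enclosure, net radiated power = εσA(T⁴ − T_w⁴).
Steady state: P = εσA(T⁴ − T_w⁴) with A = 4πr² = 1.257×10⁻⁵ m².
T⁴ = P/(εσA) + T_w⁴ = 1.40/(0.30·5.67×10⁻⁸·1.257×10⁻⁵) + (1310)⁴
    = 6.550×10¹² + 2.945×10¹² = 9.495×10¹² K⁴.

T ≈ 1760 K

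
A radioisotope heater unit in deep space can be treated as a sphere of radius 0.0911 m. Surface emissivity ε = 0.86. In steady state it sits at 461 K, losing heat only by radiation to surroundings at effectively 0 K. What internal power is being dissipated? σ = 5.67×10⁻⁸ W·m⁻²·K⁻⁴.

P ≈ 230 W

Steady state: P = εσA T⁴.
A = 4πr² = 0.1043 m²; T⁴ = (461)⁴ = 4.517×10¹⁰ K⁴.
P = 0.86 × 5.67×10⁻⁸ × 0.1043 × 4.517×10¹⁰.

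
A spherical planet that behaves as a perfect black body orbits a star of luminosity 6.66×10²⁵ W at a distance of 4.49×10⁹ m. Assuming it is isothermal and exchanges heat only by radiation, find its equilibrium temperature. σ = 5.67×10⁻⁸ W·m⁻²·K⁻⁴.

First find the stellar flux at distance d: S = L/(4πd²) = 6.66×10²⁵/(4π·(4.49×10⁹)²) = 2.629×10⁵ W/m².
For an isothermal sphere, absorbed (1−a)S·πr² = emitted σ·4πr²·T⁴, so T⁴ = (1−a)S/(4σ).
T⁴ = 1.00·2.629×10⁵/(4·5.67×10⁻⁸) = 1.159×10¹² K⁴.

T ≈ 1040 K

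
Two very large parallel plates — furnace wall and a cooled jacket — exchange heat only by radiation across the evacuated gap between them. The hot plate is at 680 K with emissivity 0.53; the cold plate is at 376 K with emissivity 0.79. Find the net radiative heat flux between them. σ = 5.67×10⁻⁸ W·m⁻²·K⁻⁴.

q ≈ 5110 W/m²

For two infinite grey parallel plates, q = σ(T₁⁴ − T₂⁴)/(1/ε₁ + 1/ε₂ − 1).
T₁⁴ − T₂⁴ = 2.138×10¹¹ − 1.999×10¹⁰ = 1.938×10¹¹ K⁴.
1/ε₁ + 1/ε₂ − 1 = 1.887 + 1.266 − 1 = 2.153.
q = 5.67×10⁻⁸ × 1.938×10¹¹ / 2.153.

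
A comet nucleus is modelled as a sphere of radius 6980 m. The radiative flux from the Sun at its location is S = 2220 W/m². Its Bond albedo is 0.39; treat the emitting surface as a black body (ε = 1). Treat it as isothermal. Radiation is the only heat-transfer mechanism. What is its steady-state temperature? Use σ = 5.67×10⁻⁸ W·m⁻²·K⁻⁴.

At equilibrium, absorbed power = emitted power.
Absorbing cross-section = πr² = 1.531×10⁸ m²; emitting surface = 4πr² = 6.122×10⁸ m² (ratio 4).
(1−a)S·A_cross = εσ·A_surf·T⁴  ⇒  T⁴ = (1−a)S/(4σ).
T⁴ = 0.610·2220/(4·5.67×10⁻⁸) = 5.971×10⁹ K⁴.
T = (5.971×10⁹)^(1/4).

T ≈ 278 K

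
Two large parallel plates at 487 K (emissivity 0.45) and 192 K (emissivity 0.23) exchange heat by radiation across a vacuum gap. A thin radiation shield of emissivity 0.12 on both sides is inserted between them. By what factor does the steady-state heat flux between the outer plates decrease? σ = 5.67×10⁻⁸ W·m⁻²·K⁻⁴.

factor ≈ 3.81

Without shield: q₀ = σΔ(T⁴)/(1/ε₁+1/ε₂−1) with denominator 5.570.
With shield the two gaps are in series; the resistances add: (1/ε₁+1/ε_s−1)+(1/ε_s+1/ε₂−1) = 9.556+11.68 = 21.24.
Heat-flux ratio q₀/q = 21.24/5.570.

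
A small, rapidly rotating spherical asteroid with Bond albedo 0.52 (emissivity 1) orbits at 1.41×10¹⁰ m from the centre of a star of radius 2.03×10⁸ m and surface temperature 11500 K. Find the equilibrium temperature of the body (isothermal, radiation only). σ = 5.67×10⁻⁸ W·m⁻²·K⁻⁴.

T ≈ 812 K

The star's surface emits σT_*⁴; at distance d the flux is S = σT_*⁴(R_*/d)².
S = 5.67×10⁻⁸·(11500)⁴·(2.03×10⁸/1.41×10¹⁰)² = 2.056×10⁵ W/m².
For an isothermal sphere T⁴ = (1−a)S/(4σ) = 4.350×10¹¹ K⁴.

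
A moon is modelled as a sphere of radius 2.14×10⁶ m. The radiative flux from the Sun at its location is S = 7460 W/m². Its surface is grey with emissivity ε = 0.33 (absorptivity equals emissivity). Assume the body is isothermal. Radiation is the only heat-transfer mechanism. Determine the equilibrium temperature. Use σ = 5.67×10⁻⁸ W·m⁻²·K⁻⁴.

At equilibrium, absorbed power = emitted power.
Absorbing cross-section = πr² = 1.439×10¹³ m²; emitting surface = 4πr² = 5.755×10¹³ m² (ratio 4).
εS·A_cross = εσ·A_surf·T⁴  ⇒  T⁴ = S/(4σ)   (ε cancels).
T⁴ = 7460/(4·5.67×10⁻⁸) = 3.289×10¹⁰ K⁴.
T = (3.289×10¹⁰)^(1/4).

T ≈ 426 K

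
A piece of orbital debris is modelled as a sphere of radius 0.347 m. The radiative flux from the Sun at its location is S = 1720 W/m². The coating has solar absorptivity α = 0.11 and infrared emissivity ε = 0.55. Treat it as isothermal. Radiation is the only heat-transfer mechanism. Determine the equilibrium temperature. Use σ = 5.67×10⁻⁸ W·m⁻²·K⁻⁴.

At equilibrium, absorbed power = emitted power.
Absorbing cross-section = πr² = 0.3783 m²; emitting surface = 4πr² = 1.513 m² (ratio 4).
αS·A_cross = εσ·A_surf·T⁴  ⇒  T⁴ = αS/(ε·4σ).
T⁴ = 0.110·1720/(0.55·4·5.67×10⁻⁸) = 1.517×10⁹ K⁴.
T = (1.517×10⁹)^(1/4).

T ≈ 197 K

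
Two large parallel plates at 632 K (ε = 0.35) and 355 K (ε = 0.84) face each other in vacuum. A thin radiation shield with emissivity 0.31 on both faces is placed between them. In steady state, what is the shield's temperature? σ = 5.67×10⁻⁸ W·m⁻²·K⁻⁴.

T_s ≈ 521 K

In steady state the net flux on the hot side equals that on the cold side.
σ(T₁⁴−T_s⁴)/D₁ = σ(T_s⁴−T₂⁴)/D₂, with D₁ = 1/ε₁+1/ε_s−1 = 5.083, D₂ = 1/ε_s+1/ε₂−1 = 3.416.
Solve for T_s⁴: T_s⁴ = (D₂·T₁⁴ + D₁·T₂⁴)/(D₁+D₂) = 7.363×10¹⁰ K⁴.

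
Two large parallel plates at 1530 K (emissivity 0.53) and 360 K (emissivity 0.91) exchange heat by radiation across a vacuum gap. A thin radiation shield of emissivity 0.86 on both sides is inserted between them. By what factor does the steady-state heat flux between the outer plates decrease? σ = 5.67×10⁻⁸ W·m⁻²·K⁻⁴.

factor ≈ 1.67

Without shield: q₀ = σΔ(T⁴)/(1/ε₁+1/ε₂−1) with denominator 1.986.
With shield the two gaps are in series; the resistances add: (1/ε₁+1/ε_s−1)+(1/ε_s+1/ε₂−1) = 2.050+1.262 = 3.311.
Heat-flux ratio q₀/q = 3.311/1.986.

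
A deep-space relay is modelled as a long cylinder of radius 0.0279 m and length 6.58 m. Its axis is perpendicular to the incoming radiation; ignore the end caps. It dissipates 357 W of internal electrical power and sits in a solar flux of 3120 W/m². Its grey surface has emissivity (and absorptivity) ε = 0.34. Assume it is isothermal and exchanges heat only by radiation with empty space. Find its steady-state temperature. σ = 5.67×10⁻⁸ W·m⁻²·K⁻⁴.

At steady state, absorbed solar power + internal power = radiated power.
Absorbed: α·S·A_cross = 0.34·3120·0.3672 = 389.5 W (cross-section 2rL).
Total input = 389.5 + 357 = 746.5 W.
Radiated: εσ·A_surf·T⁴ with A_surf = 2πrL = 1.153 m².
T⁴ = 746.5/(0.34·5.67×10⁻⁸·1.153) = 3.357×10¹⁰ K⁴.

T ≈ 428 K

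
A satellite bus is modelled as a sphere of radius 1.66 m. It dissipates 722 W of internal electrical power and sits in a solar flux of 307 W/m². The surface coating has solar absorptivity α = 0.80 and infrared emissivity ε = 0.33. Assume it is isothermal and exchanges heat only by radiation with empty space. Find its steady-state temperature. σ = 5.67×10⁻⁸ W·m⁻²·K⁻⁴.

T ≈ 257 K

At steady state, absorbed solar power + internal power = radiated power.
Absorbed: α·S·A_cross = 0.80·307·8.657 = 2126 W (cross-section πr²).
Total input = 2126 + 722 = 2848 W.
Radiated: εσ·A_surf·T⁴ with A_surf = 4πr² = 34.63 m².
T⁴ = 2848/(0.33·5.67×10⁻⁸·34.63) = 4.396×10⁹ K⁴.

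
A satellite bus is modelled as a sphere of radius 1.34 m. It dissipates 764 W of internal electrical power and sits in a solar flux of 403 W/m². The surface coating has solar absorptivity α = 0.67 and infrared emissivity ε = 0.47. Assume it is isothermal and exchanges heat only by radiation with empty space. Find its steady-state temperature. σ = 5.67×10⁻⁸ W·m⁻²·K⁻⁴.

At steady state, absorbed solar power + internal power = radiated power.
Absorbed: α·S·A_cross = 0.67·403·5.641 = 1523 W (cross-section πr²).
Total input = 1523 + 764 = 2287 W.
Radiated: εσ·A_surf·T⁴ with A_surf = 4πr² = 22.56 m².
T⁴ = 2287/(0.47·5.67×10⁻⁸·22.56) = 3.804×10⁹ K⁴.

T ≈ 248 K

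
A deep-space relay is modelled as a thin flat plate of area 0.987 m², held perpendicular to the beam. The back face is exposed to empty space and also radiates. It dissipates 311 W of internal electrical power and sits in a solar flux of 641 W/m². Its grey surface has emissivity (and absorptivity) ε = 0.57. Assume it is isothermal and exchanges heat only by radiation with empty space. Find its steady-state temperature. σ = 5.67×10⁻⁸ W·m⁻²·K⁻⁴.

T ≈ 320 K

At steady state, absorbed solar power + internal power = radiated power.
Absorbed: α·S·A_cross = 0.57·641·0.9870 = 360.6 W (cross-section A).
Total input = 360.6 + 311 = 671.6 W.
Radiated: εσ·A_surf·T⁴ with A_surf = 2A = 1.974 m².
T⁴ = 671.6/(0.57·5.67×10⁻⁸·1.974) = 1.053×10¹⁰ K⁴.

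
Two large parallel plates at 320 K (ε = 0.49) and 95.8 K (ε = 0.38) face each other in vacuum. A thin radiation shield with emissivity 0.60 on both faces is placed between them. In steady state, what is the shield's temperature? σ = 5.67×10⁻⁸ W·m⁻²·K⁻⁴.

T_s ≈ 276 K

In steady state the net flux on the hot side equals that on the cold side.
σ(T₁⁴−T_s⁴)/D₁ = σ(T_s⁴−T₂⁴)/D₂, with D₁ = 1/ε₁+1/ε_s−1 = 2.707, D₂ = 1/ε_s+1/ε₂−1 = 3.298.
Solve for T_s⁴: T_s⁴ = (D₂·T₁⁴ + D₁·T₂⁴)/(D₁+D₂) = 5.797×10⁹ K⁴.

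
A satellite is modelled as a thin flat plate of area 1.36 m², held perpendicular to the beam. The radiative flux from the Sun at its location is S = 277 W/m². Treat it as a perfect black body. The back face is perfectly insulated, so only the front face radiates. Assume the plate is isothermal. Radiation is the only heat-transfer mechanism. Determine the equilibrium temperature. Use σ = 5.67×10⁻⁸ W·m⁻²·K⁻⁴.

T ≈ 264 K

At equilibrium, absorbed power = emitted power.
Absorbing cross-section = A = 1.360 m²; emitting surface = A = 1.360 m² (ratio 1).
S·A_cross = εσ·A_surf·T⁴  ⇒  T⁴ = S/(1σ).
T⁴ = 1.00·277/(1·5.67×10⁻⁸) = 4.885×10⁹ K⁴.
T = (4.885×10⁹)^(1/4).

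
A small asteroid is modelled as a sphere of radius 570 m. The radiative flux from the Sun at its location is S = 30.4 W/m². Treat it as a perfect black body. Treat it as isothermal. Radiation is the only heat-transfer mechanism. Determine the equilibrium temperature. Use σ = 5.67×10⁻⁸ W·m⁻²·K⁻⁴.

T ≈ 108 K

At equilibrium, absorbed power = emitted power.
Absorbing cross-section = πr² = 1.021×10⁶ m²; emitting surface = 4πr² = 4.083×10⁶ m² (ratio 4).
S·A_cross = εσ·A_surf·T⁴  ⇒  T⁴ = S/(4σ).
T⁴ = 1.00·30.4/(4·5.67×10⁻⁸) = 1.340×10⁸ K⁴.
T = (1.340×10⁸)^(1/4).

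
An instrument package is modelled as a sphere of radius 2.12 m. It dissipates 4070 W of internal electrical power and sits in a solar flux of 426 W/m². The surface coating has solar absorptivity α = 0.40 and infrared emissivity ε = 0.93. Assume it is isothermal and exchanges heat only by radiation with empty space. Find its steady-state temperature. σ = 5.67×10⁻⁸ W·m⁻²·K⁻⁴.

T ≈ 216 K

At steady state, absorbed solar power + internal power = radiated power.
Absorbed: α·S·A_cross = 0.40·426·14.12 = 2406 W (cross-section πr²).
Total input = 2406 + 4070 = 6476 W.
Radiated: εσ·A_surf·T⁴ with A_surf = 4πr² = 56.48 m².
T⁴ = 6476/(0.93·5.67×10⁻⁸·56.48) = 2.174×10⁹ K⁴.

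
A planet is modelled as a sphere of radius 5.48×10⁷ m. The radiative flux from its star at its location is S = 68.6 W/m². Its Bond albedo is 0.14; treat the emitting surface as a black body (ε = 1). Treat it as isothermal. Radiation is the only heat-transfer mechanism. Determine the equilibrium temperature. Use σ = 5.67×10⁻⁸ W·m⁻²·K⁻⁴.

At equilibrium, absorbed power = emitted power.
Absorbing cross-section = πr² = 9.434×10¹⁵ m²; emitting surface = 4πr² = 3.774×10¹⁶ m² (ratio 4).
(1−a)S·A_cross = εσ·A_surf·T⁴  ⇒  T⁴ = (1−a)S/(4σ).
T⁴ = 0.860·68.6/(4·5.67×10⁻⁸) = 2.601×10⁸ K⁴.
T = (2.601×10⁸)^(1/4).

T ≈ 127 K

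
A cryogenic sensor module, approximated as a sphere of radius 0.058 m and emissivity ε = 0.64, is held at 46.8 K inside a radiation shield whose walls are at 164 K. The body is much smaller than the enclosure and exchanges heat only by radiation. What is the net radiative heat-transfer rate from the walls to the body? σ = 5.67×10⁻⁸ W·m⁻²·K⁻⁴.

For a small grey body in a large enclosure: P_net = εσA(T_body⁴ − T_wall⁴).
A = 4πr² = 0.04227 m²; T_body⁴ − T_wall⁴ = 4.797×10⁶ − 7.234×10⁸ = -7.186×10⁸ K⁴.
|P_net| = 0.64·5.67×10⁻⁸·0.04227·7.186×10⁸.

P_net ≈ 1.10 W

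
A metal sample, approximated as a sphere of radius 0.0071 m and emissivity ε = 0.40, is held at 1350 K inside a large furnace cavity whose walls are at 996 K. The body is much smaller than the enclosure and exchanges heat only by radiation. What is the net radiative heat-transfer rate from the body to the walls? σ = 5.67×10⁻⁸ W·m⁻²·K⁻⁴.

For a small grey body in a large enclosure: P_net = εσA(T_body⁴ − T_wall⁴).
A = 4πr² = 6.335×10⁻⁴ m²; T_body⁴ − T_wall⁴ = 3.322×10¹² − 9.841×10¹¹ = 2.337×10¹² K⁴.
|P_net| = 0.40·5.67×10⁻⁸·6.335×10⁻⁴·2.337×10¹².

P_net ≈ 33.6 W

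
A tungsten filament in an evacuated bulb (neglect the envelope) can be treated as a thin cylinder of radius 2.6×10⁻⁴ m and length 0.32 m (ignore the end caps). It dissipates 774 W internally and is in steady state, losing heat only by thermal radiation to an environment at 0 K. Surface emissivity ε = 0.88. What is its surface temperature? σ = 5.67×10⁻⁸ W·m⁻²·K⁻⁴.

T ≈ 2330 K

Steady state: internal power = radiated power, P = εσA T⁴.
Radiating area A = 2πrL = 5.228×10⁻⁴ m².
T⁴ = P/(εσA) = 774/(0.88·5.67×10⁻⁸·5.228×10⁻⁴) = 2.967×10¹³ K⁴.
T = (2.967×10¹³)^(1/4).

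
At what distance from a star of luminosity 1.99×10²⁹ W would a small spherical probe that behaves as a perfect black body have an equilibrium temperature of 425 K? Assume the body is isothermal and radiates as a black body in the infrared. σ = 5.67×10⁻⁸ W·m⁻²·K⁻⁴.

d ≈ 1.46×10¹² m

For an isothermal black-emitting sphere, (1−a)S·πr² = σ·4πr²·T⁴ ⇒ S = 4σT⁴/(1−a).
S = 4·5.67×10⁻⁸·(425)⁴/1.00 = 7399 W/m².
Flux falls as S = L/(4πd²), so d = √(L/(4πS)) = √(1.99×10²⁹/(4π·7399)).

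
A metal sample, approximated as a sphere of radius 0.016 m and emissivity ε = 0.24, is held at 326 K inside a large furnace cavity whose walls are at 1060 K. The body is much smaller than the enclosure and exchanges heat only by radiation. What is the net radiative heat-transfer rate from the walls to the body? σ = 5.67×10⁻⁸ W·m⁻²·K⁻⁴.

P_net ≈ 54.8 W

For a small grey body in a large enclosure: P_net = εσA(T_body⁴ − T_wall⁴).
A = 4πr² = 0.003217 m²; T_body⁴ − T_wall⁴ = 1.129×10¹⁰ − 1.262×10¹² = -1.251×10¹² K⁴.
|P_net| = 0.24·5.67×10⁻⁸·0.003217·1.251×10¹².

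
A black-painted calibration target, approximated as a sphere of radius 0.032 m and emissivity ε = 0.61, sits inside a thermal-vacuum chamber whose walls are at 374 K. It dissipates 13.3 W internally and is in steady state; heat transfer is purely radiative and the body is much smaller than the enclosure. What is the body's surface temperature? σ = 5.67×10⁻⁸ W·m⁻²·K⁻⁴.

T ≈ 472 K

For a small grey body in a large enclosure, net radiated power = εσA(T⁴ − T_w⁴).
Steady state: P = εσA(T⁴ − T_w⁴) with A = 4πr² = 0.01287 m².
T⁴ = P/(εσA) + T_w⁴ = 13.3/(0.61·5.67×10⁻⁸·0.01287) + (374)⁴
    = 2.988×10¹⁰ + 1.957×10¹⁰ = 4.945×10¹⁰ K⁴.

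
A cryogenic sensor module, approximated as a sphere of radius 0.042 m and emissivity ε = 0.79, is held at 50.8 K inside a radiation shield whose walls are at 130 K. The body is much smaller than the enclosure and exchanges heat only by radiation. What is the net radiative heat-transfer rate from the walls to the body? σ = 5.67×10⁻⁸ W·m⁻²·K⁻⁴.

For a small grey body in a large enclosure: P_net = εσA(T_body⁴ − T_wall⁴).
A = 4πr² = 0.02217 m²; T_body⁴ − T_wall⁴ = 6.660×10⁶ − 2.856×10⁸ = -2.790×10⁸ K⁴.
|P_net| = 0.79·5.67×10⁻⁸·0.02217·2.790×10⁸.

P_net ≈ 0.277 W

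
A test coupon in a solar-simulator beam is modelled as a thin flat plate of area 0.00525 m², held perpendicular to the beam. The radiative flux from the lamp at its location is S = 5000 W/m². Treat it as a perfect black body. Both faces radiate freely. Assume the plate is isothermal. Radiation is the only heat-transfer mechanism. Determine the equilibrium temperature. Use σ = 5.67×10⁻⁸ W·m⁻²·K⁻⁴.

T ≈ 458 K

At equilibrium, absorbed power = emitted power.
Absorbing cross-section = A = 0.005250 m²; emitting surface = 2A = 0.01050 m² (ratio 2).
S·A_cross = εσ·A_surf·T⁴  ⇒  T⁴ = S/(2σ).
T⁴ = 1.00·5000/(2·5.67×10⁻⁸) = 4.409×10¹⁰ K⁴.
T = (4.409×10¹⁰)^(1/4).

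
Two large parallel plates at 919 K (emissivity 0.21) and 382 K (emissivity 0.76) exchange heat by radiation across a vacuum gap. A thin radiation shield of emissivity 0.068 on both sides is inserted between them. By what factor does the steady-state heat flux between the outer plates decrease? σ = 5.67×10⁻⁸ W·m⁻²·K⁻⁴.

factor ≈ 6.60

Without shield: q₀ = σΔ(T⁴)/(1/ε₁+1/ε₂−1) with denominator 5.078.
With shield the two gaps are in series; the resistances add: (1/ε₁+1/ε_s−1)+(1/ε_s+1/ε₂−1) = 18.47+15.02 = 33.49.
Heat-flux ratio q₀/q = 33.49/5.078.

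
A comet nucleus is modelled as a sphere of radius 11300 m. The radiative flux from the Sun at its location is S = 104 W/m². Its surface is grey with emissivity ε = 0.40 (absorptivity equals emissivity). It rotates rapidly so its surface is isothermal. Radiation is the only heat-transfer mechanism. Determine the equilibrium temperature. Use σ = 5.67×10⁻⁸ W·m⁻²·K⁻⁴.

At equilibrium, absorbed power = emitted power.
Absorbing cross-section = πr² = 4.011×10⁸ m²; emitting surface = 4πr² = 1.605×10⁹ m² (ratio 4).
εS·A_cross = εσ·A_surf·T⁴  ⇒  T⁴ = S/(4σ)   (ε cancels).
T⁴ = 104/(4·5.67×10⁻⁸) = 4.586×10⁸ K⁴.
T = (4.586×10⁸)^(1/4).

T ≈ 146 K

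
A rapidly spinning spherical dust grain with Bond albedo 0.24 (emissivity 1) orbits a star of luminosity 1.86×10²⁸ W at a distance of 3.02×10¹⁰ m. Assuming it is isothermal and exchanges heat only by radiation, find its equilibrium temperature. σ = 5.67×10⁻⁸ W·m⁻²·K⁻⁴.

T ≈ 1530 K

First find the stellar flux at distance d: S = L/(4πd²) = 1.86×10²⁸/(4π·(3.02×10¹⁰)²) = 1.623×10⁶ W/m².
For an isothermal sphere, absorbed (1−a)S·πr² = emitted σ·4πr²·T⁴, so T⁴ = (1−a)S/(4σ).
T⁴ = 0.760·1.623×10⁶/(4·5.67×10⁻⁸) = 5.438×10¹² K⁴.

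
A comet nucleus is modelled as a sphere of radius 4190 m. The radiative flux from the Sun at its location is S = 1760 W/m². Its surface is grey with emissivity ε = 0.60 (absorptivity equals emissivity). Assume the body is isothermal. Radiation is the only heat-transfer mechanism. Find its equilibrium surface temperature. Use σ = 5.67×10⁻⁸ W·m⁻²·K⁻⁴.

At equilibrium, absorbed power = emitted power.
Absorbing cross-section = πr² = 5.515×10⁷ m²; emitting surface = 4πr² = 2.206×10⁸ m² (ratio 4).
εS·A_cross = εσ·A_surf·T⁴  ⇒  T⁴ = S/(4σ)   (ε cancels).
T⁴ = 1760/(4·5.67×10⁻⁸) = 7.760×10⁹ K⁴.
T = (7.760×10⁹)^(1/4).

T ≈ 297 K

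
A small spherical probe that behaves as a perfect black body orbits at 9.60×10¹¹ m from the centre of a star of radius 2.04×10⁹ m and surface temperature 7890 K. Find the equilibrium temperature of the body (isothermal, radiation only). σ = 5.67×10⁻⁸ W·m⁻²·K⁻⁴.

The star's surface emits σT_*⁴; at distance d the flux is S = σT_*⁴(R_*/d)².
S = 5.67×10⁻⁸·(7890)⁴·(2.04×10⁹/9.60×10¹¹)² = 992.2 W/m².
For an isothermal sphere T⁴ = (1−a)S/(4σ) = 4.375×10⁹ K⁴.

T ≈ 257 K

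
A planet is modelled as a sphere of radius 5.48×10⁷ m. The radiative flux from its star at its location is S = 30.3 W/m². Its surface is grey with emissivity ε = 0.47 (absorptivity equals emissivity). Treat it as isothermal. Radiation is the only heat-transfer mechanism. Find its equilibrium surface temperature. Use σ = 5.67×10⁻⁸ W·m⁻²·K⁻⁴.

At equilibrium, absorbed power = emitted power.
Absorbing cross-section = πr² = 9.434×10¹⁵ m²; emitting surface = 4πr² = 3.774×10¹⁶ m² (ratio 4).
εS·A_cross = εσ·A_surf·T⁴  ⇒  T⁴ = S/(4σ)   (ε cancels).
T⁴ = 30.3/(4·5.67×10⁻⁸) = 1.336×10⁸ K⁴.
T = (1.336×10⁸)^(1/4).

T ≈ 108 K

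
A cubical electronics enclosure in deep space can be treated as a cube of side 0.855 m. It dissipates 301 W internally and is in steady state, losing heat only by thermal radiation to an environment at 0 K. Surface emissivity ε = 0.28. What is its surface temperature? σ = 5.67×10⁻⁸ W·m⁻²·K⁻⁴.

Steady state: internal power = radiated power, P = εσA T⁴.
Radiating area A = 6L² = 4.386 m².
T⁴ = P/(εσA) = 301/(0.28·5.67×10⁻⁸·4.386) = 4.323×10⁹ K⁴.
T = (4.323×10⁹)^(1/4).

T ≈ 256 K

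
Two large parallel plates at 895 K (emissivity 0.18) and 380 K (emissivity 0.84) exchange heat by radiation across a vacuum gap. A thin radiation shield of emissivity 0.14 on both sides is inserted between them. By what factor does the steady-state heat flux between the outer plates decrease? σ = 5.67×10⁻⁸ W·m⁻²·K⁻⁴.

Without shield: q₀ = σΔ(T⁴)/(1/ε₁+1/ε₂−1) with denominator 5.746.
With shield the two gaps are in series; the resistances add: (1/ε₁+1/ε_s−1)+(1/ε_s+1/ε₂−1) = 11.70+7.333 = 19.03.
Heat-flux ratio q₀/q = 19.03/5.746.

factor ≈ 3.31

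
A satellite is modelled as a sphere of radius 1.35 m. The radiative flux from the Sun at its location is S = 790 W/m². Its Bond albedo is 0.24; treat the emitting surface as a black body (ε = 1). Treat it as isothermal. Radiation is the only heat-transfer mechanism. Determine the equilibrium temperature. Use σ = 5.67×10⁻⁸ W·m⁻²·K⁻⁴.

At equilibrium, absorbed power = emitted power.
Absorbing cross-section = πr² = 5.726 m²; emitting surface = 4πr² = 22.90 m² (ratio 4).
(1−a)S·A_cross = εσ·A_surf·T⁴  ⇒  T⁴ = (1−a)S/(4σ).
T⁴ = 0.760·790/(4·5.67×10⁻⁸) = 2.647×10⁹ K⁴.
T = (2.647×10⁹)^(1/4).

T ≈ 227 K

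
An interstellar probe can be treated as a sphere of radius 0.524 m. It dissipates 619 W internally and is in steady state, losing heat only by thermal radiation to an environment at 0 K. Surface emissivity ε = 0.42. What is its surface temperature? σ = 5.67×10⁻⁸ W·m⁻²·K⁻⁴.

Steady state: internal power = radiated power, P = εσA T⁴.
Radiating area A = 4πr² = 3.450 m².
T⁴ = P/(εσA) = 619/(0.42·5.67×10⁻⁸·3.450) = 7.533×10⁹ K⁴.
T = (7.533×10⁹)^(1/4).

T ≈ 295 K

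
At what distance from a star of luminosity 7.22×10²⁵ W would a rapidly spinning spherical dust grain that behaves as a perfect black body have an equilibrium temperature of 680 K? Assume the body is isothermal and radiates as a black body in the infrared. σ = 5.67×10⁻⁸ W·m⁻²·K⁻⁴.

For an isothermal black-emitting sphere, (1−a)S·πr² = σ·4πr²·T⁴ ⇒ S = 4σT⁴/(1−a).
S = 4·5.67×10⁻⁸·(680)⁴/1.00 = 48490 W/m².
Flux falls as S = L/(4πd²), so d = √(L/(4πS)) = √(7.22×10²⁵/(4π·48490)).

d ≈ 1.09×10¹⁰ m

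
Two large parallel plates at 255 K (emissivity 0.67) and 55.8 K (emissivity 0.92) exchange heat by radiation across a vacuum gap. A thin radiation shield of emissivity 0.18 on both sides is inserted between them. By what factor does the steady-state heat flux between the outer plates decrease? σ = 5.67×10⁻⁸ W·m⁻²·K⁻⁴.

factor ≈ 7.40

Without shield: q₀ = σΔ(T⁴)/(1/ε₁+1/ε₂−1) with denominator 1.579.
With shield the two gaps are in series; the resistances add: (1/ε₁+1/ε_s−1)+(1/ε_s+1/ε₂−1) = 6.048+5.643 = 11.69.
Heat-flux ratio q₀/q = 11.69/1.579.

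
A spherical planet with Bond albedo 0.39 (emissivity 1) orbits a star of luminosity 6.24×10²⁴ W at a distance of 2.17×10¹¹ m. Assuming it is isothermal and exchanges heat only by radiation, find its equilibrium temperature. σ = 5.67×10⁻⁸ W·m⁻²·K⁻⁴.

T ≈ 73.0 K

First find the stellar flux at distance d: S = L/(4πd²) = 6.24×10²⁴/(4π·(2.17×10¹¹)²) = 10.55 W/m².
For an isothermal sphere, absorbed (1−a)S·πr² = emitted σ·4πr²·T⁴, so T⁴ = (1−a)S/(4σ).
T⁴ = 0.610·10.55/(4·5.67×10⁻⁸) = 2.836×10⁷ K⁴.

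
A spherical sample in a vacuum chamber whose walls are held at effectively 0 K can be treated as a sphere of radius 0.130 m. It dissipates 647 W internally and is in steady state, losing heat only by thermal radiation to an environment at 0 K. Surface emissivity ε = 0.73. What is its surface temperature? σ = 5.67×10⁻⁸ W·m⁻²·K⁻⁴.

T ≈ 521 K

Steady state: internal power = radiated power, P = εσA T⁴.
Radiating area A = 4πr² = 0.2124 m².
T⁴ = P/(εσA) = 647/(0.73·5.67×10⁻⁸·0.2124) = 7.360×10¹⁰ K⁴.
T = (7.360×10¹⁰)^(1/4).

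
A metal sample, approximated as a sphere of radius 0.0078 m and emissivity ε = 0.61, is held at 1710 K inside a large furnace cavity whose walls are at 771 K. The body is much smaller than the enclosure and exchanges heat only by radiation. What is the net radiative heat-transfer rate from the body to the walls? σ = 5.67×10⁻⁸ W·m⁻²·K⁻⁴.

For a small grey body in a large enclosure: P_net = εσA(T_body⁴ − T_wall⁴).
A = 4πr² = 7.645×10⁻⁴ m²; T_body⁴ − T_wall⁴ = 8.550×10¹² − 3.534×10¹¹ = 8.197×10¹² K⁴.
|P_net| = 0.61·5.67×10⁻⁸·7.645×10⁻⁴·8.197×10¹².

P_net ≈ 217 W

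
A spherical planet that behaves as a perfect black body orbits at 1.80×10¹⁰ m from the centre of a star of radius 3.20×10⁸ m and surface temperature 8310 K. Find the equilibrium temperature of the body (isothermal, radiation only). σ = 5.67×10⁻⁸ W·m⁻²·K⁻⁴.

T ≈ 783 K

The star's surface emits σT_*⁴; at distance d the flux is S = σT_*⁴(R_*/d)².
S = 5.67×10⁻⁸·(8310)⁴·(3.20×10⁸/1.80×10¹⁰)² = 85460 W/m².
For an isothermal sphere T⁴ = (1−a)S/(4σ) = 3.768×10¹¹ K⁴.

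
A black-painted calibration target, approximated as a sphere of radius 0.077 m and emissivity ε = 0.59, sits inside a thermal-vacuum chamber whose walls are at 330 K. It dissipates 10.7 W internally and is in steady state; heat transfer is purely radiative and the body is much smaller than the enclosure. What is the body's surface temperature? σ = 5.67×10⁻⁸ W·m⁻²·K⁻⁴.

T ≈ 356 K

For a small grey body in a large enclosure, net radiated power = εσA(T⁴ − T_w⁴).
Steady state: P = εσA(T⁴ − T_w⁴) with A = 4πr² = 0.07451 m².
T⁴ = P/(εσA) + T_w⁴ = 10.7/(0.59·5.67×10⁻⁸·0.07451) + (330)⁴
    = 4.293×10⁹ + 1.186×10¹⁰ = 1.615×10¹⁰ K⁴.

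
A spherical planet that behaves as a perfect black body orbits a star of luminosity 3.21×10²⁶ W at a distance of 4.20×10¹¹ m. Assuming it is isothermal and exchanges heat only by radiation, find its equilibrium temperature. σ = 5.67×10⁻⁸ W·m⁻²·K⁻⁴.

First find the stellar flux at distance d: S = L/(4πd²) = 3.21×10²⁶/(4π·(4.20×10¹¹)²) = 144.8 W/m².
For an isothermal sphere, absorbed (1−a)S·πr² = emitted σ·4πr²·T⁴, so T⁴ = (1−a)S/(4σ).
T⁴ = 1.00·144.8/(4·5.67×10⁻⁸) = 6.385×10⁸ K⁴.

T ≈ 159 K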